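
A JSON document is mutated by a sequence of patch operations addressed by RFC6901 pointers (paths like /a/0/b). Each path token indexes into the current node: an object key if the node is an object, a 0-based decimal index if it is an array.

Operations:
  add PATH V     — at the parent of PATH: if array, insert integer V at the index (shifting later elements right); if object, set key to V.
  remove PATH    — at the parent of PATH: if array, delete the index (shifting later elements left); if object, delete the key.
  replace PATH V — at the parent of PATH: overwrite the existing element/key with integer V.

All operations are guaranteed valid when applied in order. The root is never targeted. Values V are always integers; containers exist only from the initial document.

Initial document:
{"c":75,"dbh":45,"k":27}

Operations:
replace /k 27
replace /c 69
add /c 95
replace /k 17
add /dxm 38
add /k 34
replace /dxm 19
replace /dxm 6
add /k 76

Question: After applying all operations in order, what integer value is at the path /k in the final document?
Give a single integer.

After op 1 (replace /k 27): {"c":75,"dbh":45,"k":27}
After op 2 (replace /c 69): {"c":69,"dbh":45,"k":27}
After op 3 (add /c 95): {"c":95,"dbh":45,"k":27}
After op 4 (replace /k 17): {"c":95,"dbh":45,"k":17}
After op 5 (add /dxm 38): {"c":95,"dbh":45,"dxm":38,"k":17}
After op 6 (add /k 34): {"c":95,"dbh":45,"dxm":38,"k":34}
After op 7 (replace /dxm 19): {"c":95,"dbh":45,"dxm":19,"k":34}
After op 8 (replace /dxm 6): {"c":95,"dbh":45,"dxm":6,"k":34}
After op 9 (add /k 76): {"c":95,"dbh":45,"dxm":6,"k":76}
Value at /k: 76

Answer: 76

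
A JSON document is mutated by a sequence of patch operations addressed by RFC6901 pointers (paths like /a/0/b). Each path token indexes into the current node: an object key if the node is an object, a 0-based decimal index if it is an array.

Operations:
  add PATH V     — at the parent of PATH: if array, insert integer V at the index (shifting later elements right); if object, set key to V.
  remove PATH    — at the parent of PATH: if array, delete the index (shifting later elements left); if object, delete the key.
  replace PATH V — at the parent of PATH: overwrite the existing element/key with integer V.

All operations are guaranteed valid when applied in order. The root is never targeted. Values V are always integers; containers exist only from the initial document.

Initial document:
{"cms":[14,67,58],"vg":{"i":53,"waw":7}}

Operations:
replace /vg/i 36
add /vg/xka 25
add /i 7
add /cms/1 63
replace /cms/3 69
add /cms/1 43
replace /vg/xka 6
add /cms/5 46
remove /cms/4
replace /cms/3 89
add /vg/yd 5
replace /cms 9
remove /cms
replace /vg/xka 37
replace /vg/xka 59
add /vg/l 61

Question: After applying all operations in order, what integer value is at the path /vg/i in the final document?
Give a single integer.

After op 1 (replace /vg/i 36): {"cms":[14,67,58],"vg":{"i":36,"waw":7}}
After op 2 (add /vg/xka 25): {"cms":[14,67,58],"vg":{"i":36,"waw":7,"xka":25}}
After op 3 (add /i 7): {"cms":[14,67,58],"i":7,"vg":{"i":36,"waw":7,"xka":25}}
After op 4 (add /cms/1 63): {"cms":[14,63,67,58],"i":7,"vg":{"i":36,"waw":7,"xka":25}}
After op 5 (replace /cms/3 69): {"cms":[14,63,67,69],"i":7,"vg":{"i":36,"waw":7,"xka":25}}
After op 6 (add /cms/1 43): {"cms":[14,43,63,67,69],"i":7,"vg":{"i":36,"waw":7,"xka":25}}
After op 7 (replace /vg/xka 6): {"cms":[14,43,63,67,69],"i":7,"vg":{"i":36,"waw":7,"xka":6}}
After op 8 (add /cms/5 46): {"cms":[14,43,63,67,69,46],"i":7,"vg":{"i":36,"waw":7,"xka":6}}
After op 9 (remove /cms/4): {"cms":[14,43,63,67,46],"i":7,"vg":{"i":36,"waw":7,"xka":6}}
After op 10 (replace /cms/3 89): {"cms":[14,43,63,89,46],"i":7,"vg":{"i":36,"waw":7,"xka":6}}
After op 11 (add /vg/yd 5): {"cms":[14,43,63,89,46],"i":7,"vg":{"i":36,"waw":7,"xka":6,"yd":5}}
After op 12 (replace /cms 9): {"cms":9,"i":7,"vg":{"i":36,"waw":7,"xka":6,"yd":5}}
After op 13 (remove /cms): {"i":7,"vg":{"i":36,"waw":7,"xka":6,"yd":5}}
After op 14 (replace /vg/xka 37): {"i":7,"vg":{"i":36,"waw":7,"xka":37,"yd":5}}
After op 15 (replace /vg/xka 59): {"i":7,"vg":{"i":36,"waw":7,"xka":59,"yd":5}}
After op 16 (add /vg/l 61): {"i":7,"vg":{"i":36,"l":61,"waw":7,"xka":59,"yd":5}}
Value at /vg/i: 36

Answer: 36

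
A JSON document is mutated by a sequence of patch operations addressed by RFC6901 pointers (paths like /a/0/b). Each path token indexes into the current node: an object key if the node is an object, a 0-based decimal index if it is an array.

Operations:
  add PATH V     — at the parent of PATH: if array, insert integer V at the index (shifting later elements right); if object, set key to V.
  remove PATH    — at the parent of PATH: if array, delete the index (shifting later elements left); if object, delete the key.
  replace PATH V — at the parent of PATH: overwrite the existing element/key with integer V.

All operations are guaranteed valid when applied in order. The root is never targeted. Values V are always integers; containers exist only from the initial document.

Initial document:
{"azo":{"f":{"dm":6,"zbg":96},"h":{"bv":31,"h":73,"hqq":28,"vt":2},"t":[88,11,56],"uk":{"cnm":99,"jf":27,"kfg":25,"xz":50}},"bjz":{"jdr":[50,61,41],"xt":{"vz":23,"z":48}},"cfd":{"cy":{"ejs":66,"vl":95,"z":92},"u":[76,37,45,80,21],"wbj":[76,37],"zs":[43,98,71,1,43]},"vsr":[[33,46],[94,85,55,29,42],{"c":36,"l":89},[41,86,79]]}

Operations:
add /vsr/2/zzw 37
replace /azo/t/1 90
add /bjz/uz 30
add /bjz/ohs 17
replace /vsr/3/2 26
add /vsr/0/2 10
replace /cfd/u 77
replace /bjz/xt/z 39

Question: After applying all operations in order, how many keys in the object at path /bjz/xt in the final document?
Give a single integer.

Answer: 2

Derivation:
After op 1 (add /vsr/2/zzw 37): {"azo":{"f":{"dm":6,"zbg":96},"h":{"bv":31,"h":73,"hqq":28,"vt":2},"t":[88,11,56],"uk":{"cnm":99,"jf":27,"kfg":25,"xz":50}},"bjz":{"jdr":[50,61,41],"xt":{"vz":23,"z":48}},"cfd":{"cy":{"ejs":66,"vl":95,"z":92},"u":[76,37,45,80,21],"wbj":[76,37],"zs":[43,98,71,1,43]},"vsr":[[33,46],[94,85,55,29,42],{"c":36,"l":89,"zzw":37},[41,86,79]]}
After op 2 (replace /azo/t/1 90): {"azo":{"f":{"dm":6,"zbg":96},"h":{"bv":31,"h":73,"hqq":28,"vt":2},"t":[88,90,56],"uk":{"cnm":99,"jf":27,"kfg":25,"xz":50}},"bjz":{"jdr":[50,61,41],"xt":{"vz":23,"z":48}},"cfd":{"cy":{"ejs":66,"vl":95,"z":92},"u":[76,37,45,80,21],"wbj":[76,37],"zs":[43,98,71,1,43]},"vsr":[[33,46],[94,85,55,29,42],{"c":36,"l":89,"zzw":37},[41,86,79]]}
After op 3 (add /bjz/uz 30): {"azo":{"f":{"dm":6,"zbg":96},"h":{"bv":31,"h":73,"hqq":28,"vt":2},"t":[88,90,56],"uk":{"cnm":99,"jf":27,"kfg":25,"xz":50}},"bjz":{"jdr":[50,61,41],"uz":30,"xt":{"vz":23,"z":48}},"cfd":{"cy":{"ejs":66,"vl":95,"z":92},"u":[76,37,45,80,21],"wbj":[76,37],"zs":[43,98,71,1,43]},"vsr":[[33,46],[94,85,55,29,42],{"c":36,"l":89,"zzw":37},[41,86,79]]}
After op 4 (add /bjz/ohs 17): {"azo":{"f":{"dm":6,"zbg":96},"h":{"bv":31,"h":73,"hqq":28,"vt":2},"t":[88,90,56],"uk":{"cnm":99,"jf":27,"kfg":25,"xz":50}},"bjz":{"jdr":[50,61,41],"ohs":17,"uz":30,"xt":{"vz":23,"z":48}},"cfd":{"cy":{"ejs":66,"vl":95,"z":92},"u":[76,37,45,80,21],"wbj":[76,37],"zs":[43,98,71,1,43]},"vsr":[[33,46],[94,85,55,29,42],{"c":36,"l":89,"zzw":37},[41,86,79]]}
After op 5 (replace /vsr/3/2 26): {"azo":{"f":{"dm":6,"zbg":96},"h":{"bv":31,"h":73,"hqq":28,"vt":2},"t":[88,90,56],"uk":{"cnm":99,"jf":27,"kfg":25,"xz":50}},"bjz":{"jdr":[50,61,41],"ohs":17,"uz":30,"xt":{"vz":23,"z":48}},"cfd":{"cy":{"ejs":66,"vl":95,"z":92},"u":[76,37,45,80,21],"wbj":[76,37],"zs":[43,98,71,1,43]},"vsr":[[33,46],[94,85,55,29,42],{"c":36,"l":89,"zzw":37},[41,86,26]]}
After op 6 (add /vsr/0/2 10): {"azo":{"f":{"dm":6,"zbg":96},"h":{"bv":31,"h":73,"hqq":28,"vt":2},"t":[88,90,56],"uk":{"cnm":99,"jf":27,"kfg":25,"xz":50}},"bjz":{"jdr":[50,61,41],"ohs":17,"uz":30,"xt":{"vz":23,"z":48}},"cfd":{"cy":{"ejs":66,"vl":95,"z":92},"u":[76,37,45,80,21],"wbj":[76,37],"zs":[43,98,71,1,43]},"vsr":[[33,46,10],[94,85,55,29,42],{"c":36,"l":89,"zzw":37},[41,86,26]]}
After op 7 (replace /cfd/u 77): {"azo":{"f":{"dm":6,"zbg":96},"h":{"bv":31,"h":73,"hqq":28,"vt":2},"t":[88,90,56],"uk":{"cnm":99,"jf":27,"kfg":25,"xz":50}},"bjz":{"jdr":[50,61,41],"ohs":17,"uz":30,"xt":{"vz":23,"z":48}},"cfd":{"cy":{"ejs":66,"vl":95,"z":92},"u":77,"wbj":[76,37],"zs":[43,98,71,1,43]},"vsr":[[33,46,10],[94,85,55,29,42],{"c":36,"l":89,"zzw":37},[41,86,26]]}
After op 8 (replace /bjz/xt/z 39): {"azo":{"f":{"dm":6,"zbg":96},"h":{"bv":31,"h":73,"hqq":28,"vt":2},"t":[88,90,56],"uk":{"cnm":99,"jf":27,"kfg":25,"xz":50}},"bjz":{"jdr":[50,61,41],"ohs":17,"uz":30,"xt":{"vz":23,"z":39}},"cfd":{"cy":{"ejs":66,"vl":95,"z":92},"u":77,"wbj":[76,37],"zs":[43,98,71,1,43]},"vsr":[[33,46,10],[94,85,55,29,42],{"c":36,"l":89,"zzw":37},[41,86,26]]}
Size at path /bjz/xt: 2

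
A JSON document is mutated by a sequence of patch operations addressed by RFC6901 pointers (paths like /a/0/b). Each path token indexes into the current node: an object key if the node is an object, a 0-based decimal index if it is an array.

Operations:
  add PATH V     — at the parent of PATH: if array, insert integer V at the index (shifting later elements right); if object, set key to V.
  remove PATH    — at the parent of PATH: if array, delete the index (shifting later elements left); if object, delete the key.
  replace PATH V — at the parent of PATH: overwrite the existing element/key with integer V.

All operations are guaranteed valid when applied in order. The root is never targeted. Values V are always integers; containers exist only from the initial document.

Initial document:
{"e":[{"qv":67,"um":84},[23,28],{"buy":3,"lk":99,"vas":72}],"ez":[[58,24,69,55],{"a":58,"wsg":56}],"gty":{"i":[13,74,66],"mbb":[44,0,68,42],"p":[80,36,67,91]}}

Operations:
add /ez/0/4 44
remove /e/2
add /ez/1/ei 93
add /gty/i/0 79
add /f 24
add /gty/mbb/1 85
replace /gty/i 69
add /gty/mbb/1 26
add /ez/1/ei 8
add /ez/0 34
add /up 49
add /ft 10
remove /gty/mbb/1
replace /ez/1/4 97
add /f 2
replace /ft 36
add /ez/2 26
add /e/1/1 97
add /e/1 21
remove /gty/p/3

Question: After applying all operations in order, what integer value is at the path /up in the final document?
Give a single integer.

Answer: 49

Derivation:
After op 1 (add /ez/0/4 44): {"e":[{"qv":67,"um":84},[23,28],{"buy":3,"lk":99,"vas":72}],"ez":[[58,24,69,55,44],{"a":58,"wsg":56}],"gty":{"i":[13,74,66],"mbb":[44,0,68,42],"p":[80,36,67,91]}}
After op 2 (remove /e/2): {"e":[{"qv":67,"um":84},[23,28]],"ez":[[58,24,69,55,44],{"a":58,"wsg":56}],"gty":{"i":[13,74,66],"mbb":[44,0,68,42],"p":[80,36,67,91]}}
After op 3 (add /ez/1/ei 93): {"e":[{"qv":67,"um":84},[23,28]],"ez":[[58,24,69,55,44],{"a":58,"ei":93,"wsg":56}],"gty":{"i":[13,74,66],"mbb":[44,0,68,42],"p":[80,36,67,91]}}
After op 4 (add /gty/i/0 79): {"e":[{"qv":67,"um":84},[23,28]],"ez":[[58,24,69,55,44],{"a":58,"ei":93,"wsg":56}],"gty":{"i":[79,13,74,66],"mbb":[44,0,68,42],"p":[80,36,67,91]}}
After op 5 (add /f 24): {"e":[{"qv":67,"um":84},[23,28]],"ez":[[58,24,69,55,44],{"a":58,"ei":93,"wsg":56}],"f":24,"gty":{"i":[79,13,74,66],"mbb":[44,0,68,42],"p":[80,36,67,91]}}
After op 6 (add /gty/mbb/1 85): {"e":[{"qv":67,"um":84},[23,28]],"ez":[[58,24,69,55,44],{"a":58,"ei":93,"wsg":56}],"f":24,"gty":{"i":[79,13,74,66],"mbb":[44,85,0,68,42],"p":[80,36,67,91]}}
After op 7 (replace /gty/i 69): {"e":[{"qv":67,"um":84},[23,28]],"ez":[[58,24,69,55,44],{"a":58,"ei":93,"wsg":56}],"f":24,"gty":{"i":69,"mbb":[44,85,0,68,42],"p":[80,36,67,91]}}
After op 8 (add /gty/mbb/1 26): {"e":[{"qv":67,"um":84},[23,28]],"ez":[[58,24,69,55,44],{"a":58,"ei":93,"wsg":56}],"f":24,"gty":{"i":69,"mbb":[44,26,85,0,68,42],"p":[80,36,67,91]}}
After op 9 (add /ez/1/ei 8): {"e":[{"qv":67,"um":84},[23,28]],"ez":[[58,24,69,55,44],{"a":58,"ei":8,"wsg":56}],"f":24,"gty":{"i":69,"mbb":[44,26,85,0,68,42],"p":[80,36,67,91]}}
After op 10 (add /ez/0 34): {"e":[{"qv":67,"um":84},[23,28]],"ez":[34,[58,24,69,55,44],{"a":58,"ei":8,"wsg":56}],"f":24,"gty":{"i":69,"mbb":[44,26,85,0,68,42],"p":[80,36,67,91]}}
After op 11 (add /up 49): {"e":[{"qv":67,"um":84},[23,28]],"ez":[34,[58,24,69,55,44],{"a":58,"ei":8,"wsg":56}],"f":24,"gty":{"i":69,"mbb":[44,26,85,0,68,42],"p":[80,36,67,91]},"up":49}
After op 12 (add /ft 10): {"e":[{"qv":67,"um":84},[23,28]],"ez":[34,[58,24,69,55,44],{"a":58,"ei":8,"wsg":56}],"f":24,"ft":10,"gty":{"i":69,"mbb":[44,26,85,0,68,42],"p":[80,36,67,91]},"up":49}
After op 13 (remove /gty/mbb/1): {"e":[{"qv":67,"um":84},[23,28]],"ez":[34,[58,24,69,55,44],{"a":58,"ei":8,"wsg":56}],"f":24,"ft":10,"gty":{"i":69,"mbb":[44,85,0,68,42],"p":[80,36,67,91]},"up":49}
After op 14 (replace /ez/1/4 97): {"e":[{"qv":67,"um":84},[23,28]],"ez":[34,[58,24,69,55,97],{"a":58,"ei":8,"wsg":56}],"f":24,"ft":10,"gty":{"i":69,"mbb":[44,85,0,68,42],"p":[80,36,67,91]},"up":49}
After op 15 (add /f 2): {"e":[{"qv":67,"um":84},[23,28]],"ez":[34,[58,24,69,55,97],{"a":58,"ei":8,"wsg":56}],"f":2,"ft":10,"gty":{"i":69,"mbb":[44,85,0,68,42],"p":[80,36,67,91]},"up":49}
After op 16 (replace /ft 36): {"e":[{"qv":67,"um":84},[23,28]],"ez":[34,[58,24,69,55,97],{"a":58,"ei":8,"wsg":56}],"f":2,"ft":36,"gty":{"i":69,"mbb":[44,85,0,68,42],"p":[80,36,67,91]},"up":49}
After op 17 (add /ez/2 26): {"e":[{"qv":67,"um":84},[23,28]],"ez":[34,[58,24,69,55,97],26,{"a":58,"ei":8,"wsg":56}],"f":2,"ft":36,"gty":{"i":69,"mbb":[44,85,0,68,42],"p":[80,36,67,91]},"up":49}
After op 18 (add /e/1/1 97): {"e":[{"qv":67,"um":84},[23,97,28]],"ez":[34,[58,24,69,55,97],26,{"a":58,"ei":8,"wsg":56}],"f":2,"ft":36,"gty":{"i":69,"mbb":[44,85,0,68,42],"p":[80,36,67,91]},"up":49}
After op 19 (add /e/1 21): {"e":[{"qv":67,"um":84},21,[23,97,28]],"ez":[34,[58,24,69,55,97],26,{"a":58,"ei":8,"wsg":56}],"f":2,"ft":36,"gty":{"i":69,"mbb":[44,85,0,68,42],"p":[80,36,67,91]},"up":49}
After op 20 (remove /gty/p/3): {"e":[{"qv":67,"um":84},21,[23,97,28]],"ez":[34,[58,24,69,55,97],26,{"a":58,"ei":8,"wsg":56}],"f":2,"ft":36,"gty":{"i":69,"mbb":[44,85,0,68,42],"p":[80,36,67]},"up":49}
Value at /up: 49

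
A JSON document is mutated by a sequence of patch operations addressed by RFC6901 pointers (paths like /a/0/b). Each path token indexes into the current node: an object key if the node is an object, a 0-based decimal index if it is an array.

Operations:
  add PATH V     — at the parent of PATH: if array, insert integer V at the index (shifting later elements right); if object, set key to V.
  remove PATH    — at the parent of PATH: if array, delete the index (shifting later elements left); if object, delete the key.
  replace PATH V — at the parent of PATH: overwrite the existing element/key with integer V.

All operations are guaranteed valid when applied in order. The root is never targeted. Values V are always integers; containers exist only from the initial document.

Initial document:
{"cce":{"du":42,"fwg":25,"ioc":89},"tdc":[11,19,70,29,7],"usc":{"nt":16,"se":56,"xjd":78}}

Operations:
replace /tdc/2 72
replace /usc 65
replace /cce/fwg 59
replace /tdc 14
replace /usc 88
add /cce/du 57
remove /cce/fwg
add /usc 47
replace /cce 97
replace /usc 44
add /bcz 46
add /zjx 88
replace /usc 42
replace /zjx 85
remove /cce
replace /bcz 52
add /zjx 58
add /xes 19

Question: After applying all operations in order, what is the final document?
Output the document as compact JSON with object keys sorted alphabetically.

Answer: {"bcz":52,"tdc":14,"usc":42,"xes":19,"zjx":58}

Derivation:
After op 1 (replace /tdc/2 72): {"cce":{"du":42,"fwg":25,"ioc":89},"tdc":[11,19,72,29,7],"usc":{"nt":16,"se":56,"xjd":78}}
After op 2 (replace /usc 65): {"cce":{"du":42,"fwg":25,"ioc":89},"tdc":[11,19,72,29,7],"usc":65}
After op 3 (replace /cce/fwg 59): {"cce":{"du":42,"fwg":59,"ioc":89},"tdc":[11,19,72,29,7],"usc":65}
After op 4 (replace /tdc 14): {"cce":{"du":42,"fwg":59,"ioc":89},"tdc":14,"usc":65}
After op 5 (replace /usc 88): {"cce":{"du":42,"fwg":59,"ioc":89},"tdc":14,"usc":88}
After op 6 (add /cce/du 57): {"cce":{"du":57,"fwg":59,"ioc":89},"tdc":14,"usc":88}
After op 7 (remove /cce/fwg): {"cce":{"du":57,"ioc":89},"tdc":14,"usc":88}
After op 8 (add /usc 47): {"cce":{"du":57,"ioc":89},"tdc":14,"usc":47}
After op 9 (replace /cce 97): {"cce":97,"tdc":14,"usc":47}
After op 10 (replace /usc 44): {"cce":97,"tdc":14,"usc":44}
After op 11 (add /bcz 46): {"bcz":46,"cce":97,"tdc":14,"usc":44}
After op 12 (add /zjx 88): {"bcz":46,"cce":97,"tdc":14,"usc":44,"zjx":88}
After op 13 (replace /usc 42): {"bcz":46,"cce":97,"tdc":14,"usc":42,"zjx":88}
After op 14 (replace /zjx 85): {"bcz":46,"cce":97,"tdc":14,"usc":42,"zjx":85}
After op 15 (remove /cce): {"bcz":46,"tdc":14,"usc":42,"zjx":85}
After op 16 (replace /bcz 52): {"bcz":52,"tdc":14,"usc":42,"zjx":85}
After op 17 (add /zjx 58): {"bcz":52,"tdc":14,"usc":42,"zjx":58}
After op 18 (add /xes 19): {"bcz":52,"tdc":14,"usc":42,"xes":19,"zjx":58}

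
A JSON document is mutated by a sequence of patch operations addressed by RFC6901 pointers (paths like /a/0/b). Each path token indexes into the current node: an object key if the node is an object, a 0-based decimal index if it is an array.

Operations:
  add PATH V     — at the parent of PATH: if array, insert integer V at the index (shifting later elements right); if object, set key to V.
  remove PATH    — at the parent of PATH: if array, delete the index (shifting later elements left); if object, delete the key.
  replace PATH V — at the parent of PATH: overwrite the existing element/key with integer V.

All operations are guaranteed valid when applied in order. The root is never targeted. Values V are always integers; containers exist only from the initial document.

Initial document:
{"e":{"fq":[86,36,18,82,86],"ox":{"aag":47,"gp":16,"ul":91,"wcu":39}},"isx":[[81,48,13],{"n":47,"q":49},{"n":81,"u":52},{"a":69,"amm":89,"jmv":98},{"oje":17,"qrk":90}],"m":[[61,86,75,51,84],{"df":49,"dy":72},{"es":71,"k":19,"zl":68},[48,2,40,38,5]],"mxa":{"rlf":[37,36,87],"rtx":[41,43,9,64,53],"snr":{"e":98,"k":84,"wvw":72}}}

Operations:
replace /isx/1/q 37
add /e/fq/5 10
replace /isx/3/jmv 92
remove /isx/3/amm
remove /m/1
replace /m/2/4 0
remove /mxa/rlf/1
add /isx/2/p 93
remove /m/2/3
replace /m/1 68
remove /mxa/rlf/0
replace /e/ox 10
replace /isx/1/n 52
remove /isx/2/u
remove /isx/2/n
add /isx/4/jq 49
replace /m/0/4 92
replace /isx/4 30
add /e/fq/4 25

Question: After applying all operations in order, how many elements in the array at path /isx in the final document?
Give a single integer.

Answer: 5

Derivation:
After op 1 (replace /isx/1/q 37): {"e":{"fq":[86,36,18,82,86],"ox":{"aag":47,"gp":16,"ul":91,"wcu":39}},"isx":[[81,48,13],{"n":47,"q":37},{"n":81,"u":52},{"a":69,"amm":89,"jmv":98},{"oje":17,"qrk":90}],"m":[[61,86,75,51,84],{"df":49,"dy":72},{"es":71,"k":19,"zl":68},[48,2,40,38,5]],"mxa":{"rlf":[37,36,87],"rtx":[41,43,9,64,53],"snr":{"e":98,"k":84,"wvw":72}}}
After op 2 (add /e/fq/5 10): {"e":{"fq":[86,36,18,82,86,10],"ox":{"aag":47,"gp":16,"ul":91,"wcu":39}},"isx":[[81,48,13],{"n":47,"q":37},{"n":81,"u":52},{"a":69,"amm":89,"jmv":98},{"oje":17,"qrk":90}],"m":[[61,86,75,51,84],{"df":49,"dy":72},{"es":71,"k":19,"zl":68},[48,2,40,38,5]],"mxa":{"rlf":[37,36,87],"rtx":[41,43,9,64,53],"snr":{"e":98,"k":84,"wvw":72}}}
After op 3 (replace /isx/3/jmv 92): {"e":{"fq":[86,36,18,82,86,10],"ox":{"aag":47,"gp":16,"ul":91,"wcu":39}},"isx":[[81,48,13],{"n":47,"q":37},{"n":81,"u":52},{"a":69,"amm":89,"jmv":92},{"oje":17,"qrk":90}],"m":[[61,86,75,51,84],{"df":49,"dy":72},{"es":71,"k":19,"zl":68},[48,2,40,38,5]],"mxa":{"rlf":[37,36,87],"rtx":[41,43,9,64,53],"snr":{"e":98,"k":84,"wvw":72}}}
After op 4 (remove /isx/3/amm): {"e":{"fq":[86,36,18,82,86,10],"ox":{"aag":47,"gp":16,"ul":91,"wcu":39}},"isx":[[81,48,13],{"n":47,"q":37},{"n":81,"u":52},{"a":69,"jmv":92},{"oje":17,"qrk":90}],"m":[[61,86,75,51,84],{"df":49,"dy":72},{"es":71,"k":19,"zl":68},[48,2,40,38,5]],"mxa":{"rlf":[37,36,87],"rtx":[41,43,9,64,53],"snr":{"e":98,"k":84,"wvw":72}}}
After op 5 (remove /m/1): {"e":{"fq":[86,36,18,82,86,10],"ox":{"aag":47,"gp":16,"ul":91,"wcu":39}},"isx":[[81,48,13],{"n":47,"q":37},{"n":81,"u":52},{"a":69,"jmv":92},{"oje":17,"qrk":90}],"m":[[61,86,75,51,84],{"es":71,"k":19,"zl":68},[48,2,40,38,5]],"mxa":{"rlf":[37,36,87],"rtx":[41,43,9,64,53],"snr":{"e":98,"k":84,"wvw":72}}}
After op 6 (replace /m/2/4 0): {"e":{"fq":[86,36,18,82,86,10],"ox":{"aag":47,"gp":16,"ul":91,"wcu":39}},"isx":[[81,48,13],{"n":47,"q":37},{"n":81,"u":52},{"a":69,"jmv":92},{"oje":17,"qrk":90}],"m":[[61,86,75,51,84],{"es":71,"k":19,"zl":68},[48,2,40,38,0]],"mxa":{"rlf":[37,36,87],"rtx":[41,43,9,64,53],"snr":{"e":98,"k":84,"wvw":72}}}
After op 7 (remove /mxa/rlf/1): {"e":{"fq":[86,36,18,82,86,10],"ox":{"aag":47,"gp":16,"ul":91,"wcu":39}},"isx":[[81,48,13],{"n":47,"q":37},{"n":81,"u":52},{"a":69,"jmv":92},{"oje":17,"qrk":90}],"m":[[61,86,75,51,84],{"es":71,"k":19,"zl":68},[48,2,40,38,0]],"mxa":{"rlf":[37,87],"rtx":[41,43,9,64,53],"snr":{"e":98,"k":84,"wvw":72}}}
After op 8 (add /isx/2/p 93): {"e":{"fq":[86,36,18,82,86,10],"ox":{"aag":47,"gp":16,"ul":91,"wcu":39}},"isx":[[81,48,13],{"n":47,"q":37},{"n":81,"p":93,"u":52},{"a":69,"jmv":92},{"oje":17,"qrk":90}],"m":[[61,86,75,51,84],{"es":71,"k":19,"zl":68},[48,2,40,38,0]],"mxa":{"rlf":[37,87],"rtx":[41,43,9,64,53],"snr":{"e":98,"k":84,"wvw":72}}}
After op 9 (remove /m/2/3): {"e":{"fq":[86,36,18,82,86,10],"ox":{"aag":47,"gp":16,"ul":91,"wcu":39}},"isx":[[81,48,13],{"n":47,"q":37},{"n":81,"p":93,"u":52},{"a":69,"jmv":92},{"oje":17,"qrk":90}],"m":[[61,86,75,51,84],{"es":71,"k":19,"zl":68},[48,2,40,0]],"mxa":{"rlf":[37,87],"rtx":[41,43,9,64,53],"snr":{"e":98,"k":84,"wvw":72}}}
After op 10 (replace /m/1 68): {"e":{"fq":[86,36,18,82,86,10],"ox":{"aag":47,"gp":16,"ul":91,"wcu":39}},"isx":[[81,48,13],{"n":47,"q":37},{"n":81,"p":93,"u":52},{"a":69,"jmv":92},{"oje":17,"qrk":90}],"m":[[61,86,75,51,84],68,[48,2,40,0]],"mxa":{"rlf":[37,87],"rtx":[41,43,9,64,53],"snr":{"e":98,"k":84,"wvw":72}}}
After op 11 (remove /mxa/rlf/0): {"e":{"fq":[86,36,18,82,86,10],"ox":{"aag":47,"gp":16,"ul":91,"wcu":39}},"isx":[[81,48,13],{"n":47,"q":37},{"n":81,"p":93,"u":52},{"a":69,"jmv":92},{"oje":17,"qrk":90}],"m":[[61,86,75,51,84],68,[48,2,40,0]],"mxa":{"rlf":[87],"rtx":[41,43,9,64,53],"snr":{"e":98,"k":84,"wvw":72}}}
After op 12 (replace /e/ox 10): {"e":{"fq":[86,36,18,82,86,10],"ox":10},"isx":[[81,48,13],{"n":47,"q":37},{"n":81,"p":93,"u":52},{"a":69,"jmv":92},{"oje":17,"qrk":90}],"m":[[61,86,75,51,84],68,[48,2,40,0]],"mxa":{"rlf":[87],"rtx":[41,43,9,64,53],"snr":{"e":98,"k":84,"wvw":72}}}
After op 13 (replace /isx/1/n 52): {"e":{"fq":[86,36,18,82,86,10],"ox":10},"isx":[[81,48,13],{"n":52,"q":37},{"n":81,"p":93,"u":52},{"a":69,"jmv":92},{"oje":17,"qrk":90}],"m":[[61,86,75,51,84],68,[48,2,40,0]],"mxa":{"rlf":[87],"rtx":[41,43,9,64,53],"snr":{"e":98,"k":84,"wvw":72}}}
After op 14 (remove /isx/2/u): {"e":{"fq":[86,36,18,82,86,10],"ox":10},"isx":[[81,48,13],{"n":52,"q":37},{"n":81,"p":93},{"a":69,"jmv":92},{"oje":17,"qrk":90}],"m":[[61,86,75,51,84],68,[48,2,40,0]],"mxa":{"rlf":[87],"rtx":[41,43,9,64,53],"snr":{"e":98,"k":84,"wvw":72}}}
After op 15 (remove /isx/2/n): {"e":{"fq":[86,36,18,82,86,10],"ox":10},"isx":[[81,48,13],{"n":52,"q":37},{"p":93},{"a":69,"jmv":92},{"oje":17,"qrk":90}],"m":[[61,86,75,51,84],68,[48,2,40,0]],"mxa":{"rlf":[87],"rtx":[41,43,9,64,53],"snr":{"e":98,"k":84,"wvw":72}}}
After op 16 (add /isx/4/jq 49): {"e":{"fq":[86,36,18,82,86,10],"ox":10},"isx":[[81,48,13],{"n":52,"q":37},{"p":93},{"a":69,"jmv":92},{"jq":49,"oje":17,"qrk":90}],"m":[[61,86,75,51,84],68,[48,2,40,0]],"mxa":{"rlf":[87],"rtx":[41,43,9,64,53],"snr":{"e":98,"k":84,"wvw":72}}}
After op 17 (replace /m/0/4 92): {"e":{"fq":[86,36,18,82,86,10],"ox":10},"isx":[[81,48,13],{"n":52,"q":37},{"p":93},{"a":69,"jmv":92},{"jq":49,"oje":17,"qrk":90}],"m":[[61,86,75,51,92],68,[48,2,40,0]],"mxa":{"rlf":[87],"rtx":[41,43,9,64,53],"snr":{"e":98,"k":84,"wvw":72}}}
After op 18 (replace /isx/4 30): {"e":{"fq":[86,36,18,82,86,10],"ox":10},"isx":[[81,48,13],{"n":52,"q":37},{"p":93},{"a":69,"jmv":92},30],"m":[[61,86,75,51,92],68,[48,2,40,0]],"mxa":{"rlf":[87],"rtx":[41,43,9,64,53],"snr":{"e":98,"k":84,"wvw":72}}}
After op 19 (add /e/fq/4 25): {"e":{"fq":[86,36,18,82,25,86,10],"ox":10},"isx":[[81,48,13],{"n":52,"q":37},{"p":93},{"a":69,"jmv":92},30],"m":[[61,86,75,51,92],68,[48,2,40,0]],"mxa":{"rlf":[87],"rtx":[41,43,9,64,53],"snr":{"e":98,"k":84,"wvw":72}}}
Size at path /isx: 5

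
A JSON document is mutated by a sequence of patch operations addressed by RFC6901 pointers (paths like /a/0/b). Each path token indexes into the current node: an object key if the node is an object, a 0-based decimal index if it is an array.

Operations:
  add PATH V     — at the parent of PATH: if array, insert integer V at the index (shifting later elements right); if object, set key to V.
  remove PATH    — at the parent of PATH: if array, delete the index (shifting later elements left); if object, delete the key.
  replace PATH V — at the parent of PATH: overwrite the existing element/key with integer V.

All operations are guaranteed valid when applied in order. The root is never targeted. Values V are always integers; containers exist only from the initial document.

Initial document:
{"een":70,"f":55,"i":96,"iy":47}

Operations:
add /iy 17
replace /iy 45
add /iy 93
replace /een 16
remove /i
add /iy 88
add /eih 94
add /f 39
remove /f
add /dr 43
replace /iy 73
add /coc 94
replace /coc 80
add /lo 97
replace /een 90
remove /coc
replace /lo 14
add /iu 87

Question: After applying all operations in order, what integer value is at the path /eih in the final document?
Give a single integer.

After op 1 (add /iy 17): {"een":70,"f":55,"i":96,"iy":17}
After op 2 (replace /iy 45): {"een":70,"f":55,"i":96,"iy":45}
After op 3 (add /iy 93): {"een":70,"f":55,"i":96,"iy":93}
After op 4 (replace /een 16): {"een":16,"f":55,"i":96,"iy":93}
After op 5 (remove /i): {"een":16,"f":55,"iy":93}
After op 6 (add /iy 88): {"een":16,"f":55,"iy":88}
After op 7 (add /eih 94): {"een":16,"eih":94,"f":55,"iy":88}
After op 8 (add /f 39): {"een":16,"eih":94,"f":39,"iy":88}
After op 9 (remove /f): {"een":16,"eih":94,"iy":88}
After op 10 (add /dr 43): {"dr":43,"een":16,"eih":94,"iy":88}
After op 11 (replace /iy 73): {"dr":43,"een":16,"eih":94,"iy":73}
After op 12 (add /coc 94): {"coc":94,"dr":43,"een":16,"eih":94,"iy":73}
After op 13 (replace /coc 80): {"coc":80,"dr":43,"een":16,"eih":94,"iy":73}
After op 14 (add /lo 97): {"coc":80,"dr":43,"een":16,"eih":94,"iy":73,"lo":97}
After op 15 (replace /een 90): {"coc":80,"dr":43,"een":90,"eih":94,"iy":73,"lo":97}
After op 16 (remove /coc): {"dr":43,"een":90,"eih":94,"iy":73,"lo":97}
After op 17 (replace /lo 14): {"dr":43,"een":90,"eih":94,"iy":73,"lo":14}
After op 18 (add /iu 87): {"dr":43,"een":90,"eih":94,"iu":87,"iy":73,"lo":14}
Value at /eih: 94

Answer: 94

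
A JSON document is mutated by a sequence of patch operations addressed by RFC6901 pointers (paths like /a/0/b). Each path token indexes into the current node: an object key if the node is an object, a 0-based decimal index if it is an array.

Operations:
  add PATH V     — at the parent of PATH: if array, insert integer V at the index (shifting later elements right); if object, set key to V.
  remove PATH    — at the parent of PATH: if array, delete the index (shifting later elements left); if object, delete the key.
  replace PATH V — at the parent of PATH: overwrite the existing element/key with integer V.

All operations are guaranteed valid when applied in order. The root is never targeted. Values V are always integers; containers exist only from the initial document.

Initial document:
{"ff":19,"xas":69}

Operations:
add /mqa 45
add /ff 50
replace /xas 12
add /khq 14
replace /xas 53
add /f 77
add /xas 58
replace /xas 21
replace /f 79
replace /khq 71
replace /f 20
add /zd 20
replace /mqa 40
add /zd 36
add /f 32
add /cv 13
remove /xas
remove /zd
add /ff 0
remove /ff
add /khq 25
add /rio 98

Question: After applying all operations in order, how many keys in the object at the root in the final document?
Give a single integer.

Answer: 5

Derivation:
After op 1 (add /mqa 45): {"ff":19,"mqa":45,"xas":69}
After op 2 (add /ff 50): {"ff":50,"mqa":45,"xas":69}
After op 3 (replace /xas 12): {"ff":50,"mqa":45,"xas":12}
After op 4 (add /khq 14): {"ff":50,"khq":14,"mqa":45,"xas":12}
After op 5 (replace /xas 53): {"ff":50,"khq":14,"mqa":45,"xas":53}
After op 6 (add /f 77): {"f":77,"ff":50,"khq":14,"mqa":45,"xas":53}
After op 7 (add /xas 58): {"f":77,"ff":50,"khq":14,"mqa":45,"xas":58}
After op 8 (replace /xas 21): {"f":77,"ff":50,"khq":14,"mqa":45,"xas":21}
After op 9 (replace /f 79): {"f":79,"ff":50,"khq":14,"mqa":45,"xas":21}
After op 10 (replace /khq 71): {"f":79,"ff":50,"khq":71,"mqa":45,"xas":21}
After op 11 (replace /f 20): {"f":20,"ff":50,"khq":71,"mqa":45,"xas":21}
After op 12 (add /zd 20): {"f":20,"ff":50,"khq":71,"mqa":45,"xas":21,"zd":20}
After op 13 (replace /mqa 40): {"f":20,"ff":50,"khq":71,"mqa":40,"xas":21,"zd":20}
After op 14 (add /zd 36): {"f":20,"ff":50,"khq":71,"mqa":40,"xas":21,"zd":36}
After op 15 (add /f 32): {"f":32,"ff":50,"khq":71,"mqa":40,"xas":21,"zd":36}
After op 16 (add /cv 13): {"cv":13,"f":32,"ff":50,"khq":71,"mqa":40,"xas":21,"zd":36}
After op 17 (remove /xas): {"cv":13,"f":32,"ff":50,"khq":71,"mqa":40,"zd":36}
After op 18 (remove /zd): {"cv":13,"f":32,"ff":50,"khq":71,"mqa":40}
After op 19 (add /ff 0): {"cv":13,"f":32,"ff":0,"khq":71,"mqa":40}
After op 20 (remove /ff): {"cv":13,"f":32,"khq":71,"mqa":40}
After op 21 (add /khq 25): {"cv":13,"f":32,"khq":25,"mqa":40}
After op 22 (add /rio 98): {"cv":13,"f":32,"khq":25,"mqa":40,"rio":98}
Size at the root: 5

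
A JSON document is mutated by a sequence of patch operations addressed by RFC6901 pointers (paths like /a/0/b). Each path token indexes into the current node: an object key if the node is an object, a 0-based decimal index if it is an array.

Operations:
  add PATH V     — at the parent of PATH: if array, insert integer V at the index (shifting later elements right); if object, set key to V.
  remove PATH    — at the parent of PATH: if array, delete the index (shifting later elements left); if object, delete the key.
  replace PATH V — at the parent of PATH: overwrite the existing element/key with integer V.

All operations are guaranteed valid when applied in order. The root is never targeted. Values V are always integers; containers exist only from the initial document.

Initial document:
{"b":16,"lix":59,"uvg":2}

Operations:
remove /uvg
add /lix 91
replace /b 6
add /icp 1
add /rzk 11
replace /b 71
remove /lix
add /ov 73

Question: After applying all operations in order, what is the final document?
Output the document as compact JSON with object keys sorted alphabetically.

Answer: {"b":71,"icp":1,"ov":73,"rzk":11}

Derivation:
After op 1 (remove /uvg): {"b":16,"lix":59}
After op 2 (add /lix 91): {"b":16,"lix":91}
After op 3 (replace /b 6): {"b":6,"lix":91}
After op 4 (add /icp 1): {"b":6,"icp":1,"lix":91}
After op 5 (add /rzk 11): {"b":6,"icp":1,"lix":91,"rzk":11}
After op 6 (replace /b 71): {"b":71,"icp":1,"lix":91,"rzk":11}
After op 7 (remove /lix): {"b":71,"icp":1,"rzk":11}
After op 8 (add /ov 73): {"b":71,"icp":1,"ov":73,"rzk":11}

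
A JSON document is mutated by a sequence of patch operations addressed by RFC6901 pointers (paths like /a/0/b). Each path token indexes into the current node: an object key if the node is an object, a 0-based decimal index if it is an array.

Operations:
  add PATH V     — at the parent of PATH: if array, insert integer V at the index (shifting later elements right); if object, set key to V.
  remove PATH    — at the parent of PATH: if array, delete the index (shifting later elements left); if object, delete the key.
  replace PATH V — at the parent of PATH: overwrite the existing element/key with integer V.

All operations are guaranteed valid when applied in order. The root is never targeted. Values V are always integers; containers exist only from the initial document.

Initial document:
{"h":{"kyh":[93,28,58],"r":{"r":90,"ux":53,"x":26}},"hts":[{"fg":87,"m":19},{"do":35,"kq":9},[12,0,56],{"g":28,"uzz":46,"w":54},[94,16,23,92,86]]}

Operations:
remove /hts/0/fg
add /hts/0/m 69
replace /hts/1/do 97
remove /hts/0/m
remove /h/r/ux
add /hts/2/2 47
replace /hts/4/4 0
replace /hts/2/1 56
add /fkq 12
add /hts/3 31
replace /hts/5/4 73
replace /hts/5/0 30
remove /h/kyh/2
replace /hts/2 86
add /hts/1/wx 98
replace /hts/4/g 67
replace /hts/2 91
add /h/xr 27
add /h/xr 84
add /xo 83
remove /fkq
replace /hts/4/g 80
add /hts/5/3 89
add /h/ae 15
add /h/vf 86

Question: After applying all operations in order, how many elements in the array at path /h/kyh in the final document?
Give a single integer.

After op 1 (remove /hts/0/fg): {"h":{"kyh":[93,28,58],"r":{"r":90,"ux":53,"x":26}},"hts":[{"m":19},{"do":35,"kq":9},[12,0,56],{"g":28,"uzz":46,"w":54},[94,16,23,92,86]]}
After op 2 (add /hts/0/m 69): {"h":{"kyh":[93,28,58],"r":{"r":90,"ux":53,"x":26}},"hts":[{"m":69},{"do":35,"kq":9},[12,0,56],{"g":28,"uzz":46,"w":54},[94,16,23,92,86]]}
After op 3 (replace /hts/1/do 97): {"h":{"kyh":[93,28,58],"r":{"r":90,"ux":53,"x":26}},"hts":[{"m":69},{"do":97,"kq":9},[12,0,56],{"g":28,"uzz":46,"w":54},[94,16,23,92,86]]}
After op 4 (remove /hts/0/m): {"h":{"kyh":[93,28,58],"r":{"r":90,"ux":53,"x":26}},"hts":[{},{"do":97,"kq":9},[12,0,56],{"g":28,"uzz":46,"w":54},[94,16,23,92,86]]}
After op 5 (remove /h/r/ux): {"h":{"kyh":[93,28,58],"r":{"r":90,"x":26}},"hts":[{},{"do":97,"kq":9},[12,0,56],{"g":28,"uzz":46,"w":54},[94,16,23,92,86]]}
After op 6 (add /hts/2/2 47): {"h":{"kyh":[93,28,58],"r":{"r":90,"x":26}},"hts":[{},{"do":97,"kq":9},[12,0,47,56],{"g":28,"uzz":46,"w":54},[94,16,23,92,86]]}
After op 7 (replace /hts/4/4 0): {"h":{"kyh":[93,28,58],"r":{"r":90,"x":26}},"hts":[{},{"do":97,"kq":9},[12,0,47,56],{"g":28,"uzz":46,"w":54},[94,16,23,92,0]]}
After op 8 (replace /hts/2/1 56): {"h":{"kyh":[93,28,58],"r":{"r":90,"x":26}},"hts":[{},{"do":97,"kq":9},[12,56,47,56],{"g":28,"uzz":46,"w":54},[94,16,23,92,0]]}
After op 9 (add /fkq 12): {"fkq":12,"h":{"kyh":[93,28,58],"r":{"r":90,"x":26}},"hts":[{},{"do":97,"kq":9},[12,56,47,56],{"g":28,"uzz":46,"w":54},[94,16,23,92,0]]}
After op 10 (add /hts/3 31): {"fkq":12,"h":{"kyh":[93,28,58],"r":{"r":90,"x":26}},"hts":[{},{"do":97,"kq":9},[12,56,47,56],31,{"g":28,"uzz":46,"w":54},[94,16,23,92,0]]}
After op 11 (replace /hts/5/4 73): {"fkq":12,"h":{"kyh":[93,28,58],"r":{"r":90,"x":26}},"hts":[{},{"do":97,"kq":9},[12,56,47,56],31,{"g":28,"uzz":46,"w":54},[94,16,23,92,73]]}
After op 12 (replace /hts/5/0 30): {"fkq":12,"h":{"kyh":[93,28,58],"r":{"r":90,"x":26}},"hts":[{},{"do":97,"kq":9},[12,56,47,56],31,{"g":28,"uzz":46,"w":54},[30,16,23,92,73]]}
After op 13 (remove /h/kyh/2): {"fkq":12,"h":{"kyh":[93,28],"r":{"r":90,"x":26}},"hts":[{},{"do":97,"kq":9},[12,56,47,56],31,{"g":28,"uzz":46,"w":54},[30,16,23,92,73]]}
After op 14 (replace /hts/2 86): {"fkq":12,"h":{"kyh":[93,28],"r":{"r":90,"x":26}},"hts":[{},{"do":97,"kq":9},86,31,{"g":28,"uzz":46,"w":54},[30,16,23,92,73]]}
After op 15 (add /hts/1/wx 98): {"fkq":12,"h":{"kyh":[93,28],"r":{"r":90,"x":26}},"hts":[{},{"do":97,"kq":9,"wx":98},86,31,{"g":28,"uzz":46,"w":54},[30,16,23,92,73]]}
After op 16 (replace /hts/4/g 67): {"fkq":12,"h":{"kyh":[93,28],"r":{"r":90,"x":26}},"hts":[{},{"do":97,"kq":9,"wx":98},86,31,{"g":67,"uzz":46,"w":54},[30,16,23,92,73]]}
After op 17 (replace /hts/2 91): {"fkq":12,"h":{"kyh":[93,28],"r":{"r":90,"x":26}},"hts":[{},{"do":97,"kq":9,"wx":98},91,31,{"g":67,"uzz":46,"w":54},[30,16,23,92,73]]}
After op 18 (add /h/xr 27): {"fkq":12,"h":{"kyh":[93,28],"r":{"r":90,"x":26},"xr":27},"hts":[{},{"do":97,"kq":9,"wx":98},91,31,{"g":67,"uzz":46,"w":54},[30,16,23,92,73]]}
After op 19 (add /h/xr 84): {"fkq":12,"h":{"kyh":[93,28],"r":{"r":90,"x":26},"xr":84},"hts":[{},{"do":97,"kq":9,"wx":98},91,31,{"g":67,"uzz":46,"w":54},[30,16,23,92,73]]}
After op 20 (add /xo 83): {"fkq":12,"h":{"kyh":[93,28],"r":{"r":90,"x":26},"xr":84},"hts":[{},{"do":97,"kq":9,"wx":98},91,31,{"g":67,"uzz":46,"w":54},[30,16,23,92,73]],"xo":83}
After op 21 (remove /fkq): {"h":{"kyh":[93,28],"r":{"r":90,"x":26},"xr":84},"hts":[{},{"do":97,"kq":9,"wx":98},91,31,{"g":67,"uzz":46,"w":54},[30,16,23,92,73]],"xo":83}
After op 22 (replace /hts/4/g 80): {"h":{"kyh":[93,28],"r":{"r":90,"x":26},"xr":84},"hts":[{},{"do":97,"kq":9,"wx":98},91,31,{"g":80,"uzz":46,"w":54},[30,16,23,92,73]],"xo":83}
After op 23 (add /hts/5/3 89): {"h":{"kyh":[93,28],"r":{"r":90,"x":26},"xr":84},"hts":[{},{"do":97,"kq":9,"wx":98},91,31,{"g":80,"uzz":46,"w":54},[30,16,23,89,92,73]],"xo":83}
After op 24 (add /h/ae 15): {"h":{"ae":15,"kyh":[93,28],"r":{"r":90,"x":26},"xr":84},"hts":[{},{"do":97,"kq":9,"wx":98},91,31,{"g":80,"uzz":46,"w":54},[30,16,23,89,92,73]],"xo":83}
After op 25 (add /h/vf 86): {"h":{"ae":15,"kyh":[93,28],"r":{"r":90,"x":26},"vf":86,"xr":84},"hts":[{},{"do":97,"kq":9,"wx":98},91,31,{"g":80,"uzz":46,"w":54},[30,16,23,89,92,73]],"xo":83}
Size at path /h/kyh: 2

Answer: 2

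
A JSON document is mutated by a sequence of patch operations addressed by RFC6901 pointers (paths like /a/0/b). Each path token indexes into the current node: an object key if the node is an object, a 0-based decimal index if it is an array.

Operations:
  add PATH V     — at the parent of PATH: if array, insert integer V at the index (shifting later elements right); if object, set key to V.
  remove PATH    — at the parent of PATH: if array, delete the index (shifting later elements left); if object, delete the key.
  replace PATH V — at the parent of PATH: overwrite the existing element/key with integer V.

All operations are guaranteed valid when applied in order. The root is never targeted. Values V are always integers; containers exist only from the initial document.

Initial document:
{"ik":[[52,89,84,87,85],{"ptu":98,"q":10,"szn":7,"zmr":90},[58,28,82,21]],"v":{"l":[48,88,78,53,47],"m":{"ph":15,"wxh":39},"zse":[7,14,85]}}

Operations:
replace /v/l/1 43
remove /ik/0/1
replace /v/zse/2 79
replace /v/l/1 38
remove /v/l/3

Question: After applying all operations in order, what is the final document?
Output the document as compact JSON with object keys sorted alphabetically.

After op 1 (replace /v/l/1 43): {"ik":[[52,89,84,87,85],{"ptu":98,"q":10,"szn":7,"zmr":90},[58,28,82,21]],"v":{"l":[48,43,78,53,47],"m":{"ph":15,"wxh":39},"zse":[7,14,85]}}
After op 2 (remove /ik/0/1): {"ik":[[52,84,87,85],{"ptu":98,"q":10,"szn":7,"zmr":90},[58,28,82,21]],"v":{"l":[48,43,78,53,47],"m":{"ph":15,"wxh":39},"zse":[7,14,85]}}
After op 3 (replace /v/zse/2 79): {"ik":[[52,84,87,85],{"ptu":98,"q":10,"szn":7,"zmr":90},[58,28,82,21]],"v":{"l":[48,43,78,53,47],"m":{"ph":15,"wxh":39},"zse":[7,14,79]}}
After op 4 (replace /v/l/1 38): {"ik":[[52,84,87,85],{"ptu":98,"q":10,"szn":7,"zmr":90},[58,28,82,21]],"v":{"l":[48,38,78,53,47],"m":{"ph":15,"wxh":39},"zse":[7,14,79]}}
After op 5 (remove /v/l/3): {"ik":[[52,84,87,85],{"ptu":98,"q":10,"szn":7,"zmr":90},[58,28,82,21]],"v":{"l":[48,38,78,47],"m":{"ph":15,"wxh":39},"zse":[7,14,79]}}

Answer: {"ik":[[52,84,87,85],{"ptu":98,"q":10,"szn":7,"zmr":90},[58,28,82,21]],"v":{"l":[48,38,78,47],"m":{"ph":15,"wxh":39},"zse":[7,14,79]}}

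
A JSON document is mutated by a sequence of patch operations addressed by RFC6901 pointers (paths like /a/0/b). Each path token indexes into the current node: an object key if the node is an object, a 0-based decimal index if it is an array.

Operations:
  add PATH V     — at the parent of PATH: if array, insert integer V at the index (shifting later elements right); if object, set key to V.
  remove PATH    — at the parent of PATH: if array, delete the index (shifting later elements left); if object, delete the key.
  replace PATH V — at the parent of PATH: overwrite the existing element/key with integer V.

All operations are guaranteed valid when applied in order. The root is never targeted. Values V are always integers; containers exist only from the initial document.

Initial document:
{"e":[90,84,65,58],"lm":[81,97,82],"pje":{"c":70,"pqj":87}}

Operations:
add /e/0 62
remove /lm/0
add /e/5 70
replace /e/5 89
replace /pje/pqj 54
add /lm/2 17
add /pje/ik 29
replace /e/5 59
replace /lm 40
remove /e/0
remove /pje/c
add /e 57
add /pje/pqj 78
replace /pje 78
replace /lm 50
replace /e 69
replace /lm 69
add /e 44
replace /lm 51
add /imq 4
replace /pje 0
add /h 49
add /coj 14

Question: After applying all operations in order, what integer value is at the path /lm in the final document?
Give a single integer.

Answer: 51

Derivation:
After op 1 (add /e/0 62): {"e":[62,90,84,65,58],"lm":[81,97,82],"pje":{"c":70,"pqj":87}}
After op 2 (remove /lm/0): {"e":[62,90,84,65,58],"lm":[97,82],"pje":{"c":70,"pqj":87}}
After op 3 (add /e/5 70): {"e":[62,90,84,65,58,70],"lm":[97,82],"pje":{"c":70,"pqj":87}}
After op 4 (replace /e/5 89): {"e":[62,90,84,65,58,89],"lm":[97,82],"pje":{"c":70,"pqj":87}}
After op 5 (replace /pje/pqj 54): {"e":[62,90,84,65,58,89],"lm":[97,82],"pje":{"c":70,"pqj":54}}
After op 6 (add /lm/2 17): {"e":[62,90,84,65,58,89],"lm":[97,82,17],"pje":{"c":70,"pqj":54}}
After op 7 (add /pje/ik 29): {"e":[62,90,84,65,58,89],"lm":[97,82,17],"pje":{"c":70,"ik":29,"pqj":54}}
After op 8 (replace /e/5 59): {"e":[62,90,84,65,58,59],"lm":[97,82,17],"pje":{"c":70,"ik":29,"pqj":54}}
After op 9 (replace /lm 40): {"e":[62,90,84,65,58,59],"lm":40,"pje":{"c":70,"ik":29,"pqj":54}}
After op 10 (remove /e/0): {"e":[90,84,65,58,59],"lm":40,"pje":{"c":70,"ik":29,"pqj":54}}
After op 11 (remove /pje/c): {"e":[90,84,65,58,59],"lm":40,"pje":{"ik":29,"pqj":54}}
After op 12 (add /e 57): {"e":57,"lm":40,"pje":{"ik":29,"pqj":54}}
After op 13 (add /pje/pqj 78): {"e":57,"lm":40,"pje":{"ik":29,"pqj":78}}
After op 14 (replace /pje 78): {"e":57,"lm":40,"pje":78}
After op 15 (replace /lm 50): {"e":57,"lm":50,"pje":78}
After op 16 (replace /e 69): {"e":69,"lm":50,"pje":78}
After op 17 (replace /lm 69): {"e":69,"lm":69,"pje":78}
After op 18 (add /e 44): {"e":44,"lm":69,"pje":78}
After op 19 (replace /lm 51): {"e":44,"lm":51,"pje":78}
After op 20 (add /imq 4): {"e":44,"imq":4,"lm":51,"pje":78}
After op 21 (replace /pje 0): {"e":44,"imq":4,"lm":51,"pje":0}
After op 22 (add /h 49): {"e":44,"h":49,"imq":4,"lm":51,"pje":0}
After op 23 (add /coj 14): {"coj":14,"e":44,"h":49,"imq":4,"lm":51,"pje":0}
Value at /lm: 51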